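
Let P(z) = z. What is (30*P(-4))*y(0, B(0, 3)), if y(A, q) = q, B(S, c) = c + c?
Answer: -720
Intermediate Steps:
B(S, c) = 2*c
(30*P(-4))*y(0, B(0, 3)) = (30*(-4))*(2*3) = -120*6 = -720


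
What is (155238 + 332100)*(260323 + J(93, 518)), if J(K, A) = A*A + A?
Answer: 257882212770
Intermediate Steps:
J(K, A) = A + A² (J(K, A) = A² + A = A + A²)
(155238 + 332100)*(260323 + J(93, 518)) = (155238 + 332100)*(260323 + 518*(1 + 518)) = 487338*(260323 + 518*519) = 487338*(260323 + 268842) = 487338*529165 = 257882212770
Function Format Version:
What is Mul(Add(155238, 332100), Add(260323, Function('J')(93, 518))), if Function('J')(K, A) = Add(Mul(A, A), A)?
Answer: 257882212770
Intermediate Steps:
Function('J')(K, A) = Add(A, Pow(A, 2)) (Function('J')(K, A) = Add(Pow(A, 2), A) = Add(A, Pow(A, 2)))
Mul(Add(155238, 332100), Add(260323, Function('J')(93, 518))) = Mul(Add(155238, 332100), Add(260323, Mul(518, Add(1, 518)))) = Mul(487338, Add(260323, Mul(518, 519))) = Mul(487338, Add(260323, 268842)) = Mul(487338, 529165) = 257882212770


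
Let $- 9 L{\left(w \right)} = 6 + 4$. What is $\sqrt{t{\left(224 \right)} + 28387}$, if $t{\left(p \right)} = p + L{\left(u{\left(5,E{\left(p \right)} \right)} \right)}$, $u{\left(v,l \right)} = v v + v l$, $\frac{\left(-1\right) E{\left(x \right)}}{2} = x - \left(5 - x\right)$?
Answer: $\frac{\sqrt{257489}}{3} \approx 169.14$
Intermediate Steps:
$E{\left(x \right)} = 10 - 4 x$ ($E{\left(x \right)} = - 2 \left(x - \left(5 - x\right)\right) = - 2 \left(x + \left(-5 + x\right)\right) = - 2 \left(-5 + 2 x\right) = 10 - 4 x$)
$u{\left(v,l \right)} = v^{2} + l v$
$L{\left(w \right)} = - \frac{10}{9}$ ($L{\left(w \right)} = - \frac{6 + 4}{9} = \left(- \frac{1}{9}\right) 10 = - \frac{10}{9}$)
$t{\left(p \right)} = - \frac{10}{9} + p$ ($t{\left(p \right)} = p - \frac{10}{9} = - \frac{10}{9} + p$)
$\sqrt{t{\left(224 \right)} + 28387} = \sqrt{\left(- \frac{10}{9} + 224\right) + 28387} = \sqrt{\frac{2006}{9} + 28387} = \sqrt{\frac{257489}{9}} = \frac{\sqrt{257489}}{3}$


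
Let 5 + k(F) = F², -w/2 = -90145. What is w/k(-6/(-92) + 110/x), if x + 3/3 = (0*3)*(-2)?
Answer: 34681240/2323879 ≈ 14.924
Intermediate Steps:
w = 180290 (w = -2*(-90145) = 180290)
x = -1 (x = -1 + (0*3)*(-2) = -1 + 0*(-2) = -1 + 0 = -1)
k(F) = -5 + F²
w/k(-6/(-92) + 110/x) = 180290/(-5 + (-6/(-92) + 110/(-1))²) = 180290/(-5 + (-6*(-1/92) + 110*(-1))²) = 180290/(-5 + (3/46 - 110)²) = 180290/(-5 + (-5057/46)²) = 180290/(-5 + 25573249/2116) = 180290/(25562669/2116) = 180290*(2116/25562669) = 34681240/2323879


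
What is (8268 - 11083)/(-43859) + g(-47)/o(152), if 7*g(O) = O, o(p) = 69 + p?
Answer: 2293432/67849873 ≈ 0.033802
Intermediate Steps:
g(O) = O/7
(8268 - 11083)/(-43859) + g(-47)/o(152) = (8268 - 11083)/(-43859) + ((⅐)*(-47))/(69 + 152) = -2815*(-1/43859) - 47/7/221 = 2815/43859 - 47/7*1/221 = 2815/43859 - 47/1547 = 2293432/67849873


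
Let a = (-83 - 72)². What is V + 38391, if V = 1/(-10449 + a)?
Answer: 521196217/13576 ≈ 38391.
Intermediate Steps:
a = 24025 (a = (-155)² = 24025)
V = 1/13576 (V = 1/(-10449 + 24025) = 1/13576 ≈ 7.3659e-5)
V + 38391 = 1/13576 + 38391 = 521196217/13576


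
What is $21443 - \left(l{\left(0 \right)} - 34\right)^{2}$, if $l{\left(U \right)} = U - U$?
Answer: $20287$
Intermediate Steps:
$l{\left(U \right)} = 0$
$21443 - \left(l{\left(0 \right)} - 34\right)^{2} = 21443 - \left(0 - 34\right)^{2} = 21443 - \left(-34\right)^{2} = 21443 - 1156 = 20287$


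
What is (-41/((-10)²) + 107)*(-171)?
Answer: -1822689/100 ≈ -18227.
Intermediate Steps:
(-41/((-10)²) + 107)*(-171) = (-41/100 + 107)*(-171) = (10659/100)*(-171) = -1822689/100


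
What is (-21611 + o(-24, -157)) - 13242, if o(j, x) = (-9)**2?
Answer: -34772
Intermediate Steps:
o(j, x) = 81
(-21611 + o(-24, -157)) - 13242 = (-21611 + 81) - 13242 = -21530 - 13242 = -34772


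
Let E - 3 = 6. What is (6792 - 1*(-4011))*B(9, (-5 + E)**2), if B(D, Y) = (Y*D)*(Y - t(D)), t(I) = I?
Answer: 10889424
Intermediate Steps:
E = 9 (E = 3 + 6 = 9)
B(D, Y) = D*Y*(Y - D) (B(D, Y) = (Y*D)*(Y - D) = (D*Y)*(Y - D) = D*Y*(Y - D))
(6792 - 1*(-4011))*B(9, (-5 + E)**2) = (6792 - 1*(-4011))*(9*(-5 + 9)**2*((-5 + 9)**2 - 1*9)) = (6792 + 4011)*(9*4**2*(4**2 - 9)) = 10803*(9*16*(16 - 9)) = 10803*(9*16*7) = 10803*1008 = 10889424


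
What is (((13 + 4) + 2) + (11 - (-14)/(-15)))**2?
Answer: 190096/225 ≈ 844.87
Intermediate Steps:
(((13 + 4) + 2) + (11 - (-14)/(-15)))**2 = ((17 + 2) + (11 - (-14)*(-1)/15))**2 = (19 + (11 - 1*14/15))**2 = (19 + (11 - 14/15))**2 = (19 + 151/15)**2 = (436/15)**2 = 190096/225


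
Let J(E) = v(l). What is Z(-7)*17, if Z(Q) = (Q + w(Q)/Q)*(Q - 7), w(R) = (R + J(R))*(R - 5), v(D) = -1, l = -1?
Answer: 4930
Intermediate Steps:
J(E) = -1
w(R) = (-1 + R)*(-5 + R) (w(R) = (R - 1)*(R - 5) = (-1 + R)*(-5 + R))
Z(Q) = (-7 + Q)*(Q + (5 + Q² - 6*Q)/Q) (Z(Q) = (Q + (5 + Q² - 6*Q)/Q)*(Q - 7) = (Q + (5 + Q² - 6*Q)/Q)*(-7 + Q) = (-7 + Q)*(Q + (5 + Q² - 6*Q)/Q))
Z(-7)*17 = (47 - 35/(-7) - 20*(-7) + 2*(-7)²)*17 = (47 - 35*(-⅐) + 140 + 2*49)*17 = (47 + 5 + 140 + 98)*17 = 290*17 = 4930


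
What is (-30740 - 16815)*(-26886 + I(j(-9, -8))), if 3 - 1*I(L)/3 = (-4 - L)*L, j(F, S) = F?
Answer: 1271715810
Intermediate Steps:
I(L) = 9 - 3*L*(-4 - L) (I(L) = 9 - 3*(-4 - L)*L = 9 - 3*L*(-4 - L))
(-30740 - 16815)*(-26886 + I(j(-9, -8))) = (-30740 - 16815)*(-26886 + (9 + 3*(-9)² + 12*(-9))) = -47555*(-26886 + (9 + 3*81 - 108)) = -47555*(-26886 + (9 + 243 - 108)) = -47555*(-26886 + 144) = -47555*(-26742) = 1271715810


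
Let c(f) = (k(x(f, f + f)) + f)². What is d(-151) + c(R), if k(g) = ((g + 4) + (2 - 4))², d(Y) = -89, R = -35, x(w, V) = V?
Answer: 21058832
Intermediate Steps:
k(g) = (2 + g)² (k(g) = ((4 + g) - 2)² = (2 + g)²)
c(f) = (f + (2 + 2*f)²)² (c(f) = ((2 + (f + f))² + f)² = ((2 + 2*f)² + f)² = (f + (2 + 2*f)²)²)
d(-151) + c(R) = -89 + (-35 + 4*(1 - 35)²)² = -89 + (-35 + 4*(-34)²)² = -89 + (-35 + 4*1156)² = -89 + (-35 + 4624)² = -89 + 4589² = -89 + 21058921 = 21058832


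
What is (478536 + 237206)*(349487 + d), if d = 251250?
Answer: 429972701854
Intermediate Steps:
(478536 + 237206)*(349487 + d) = (478536 + 237206)*(349487 + 251250) = 715742*600737 = 429972701854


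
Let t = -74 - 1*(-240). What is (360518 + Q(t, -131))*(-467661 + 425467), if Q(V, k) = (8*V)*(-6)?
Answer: -14875494700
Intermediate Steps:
t = 166 (t = -74 + 240 = 166)
Q(V, k) = -48*V
(360518 + Q(t, -131))*(-467661 + 425467) = (360518 - 48*166)*(-467661 + 425467) = (360518 - 7968)*(-42194) = 352550*(-42194) = -14875494700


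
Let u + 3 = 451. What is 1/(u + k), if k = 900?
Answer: 1/1348 ≈ 0.00074184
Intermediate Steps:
u = 448 (u = -3 + 451 = 448)
1/(u + k) = 1/(448 + 900) = 1/1348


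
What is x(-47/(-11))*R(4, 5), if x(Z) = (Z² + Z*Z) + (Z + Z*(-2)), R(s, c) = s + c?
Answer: 35109/121 ≈ 290.16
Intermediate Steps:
R(s, c) = c + s
x(Z) = -Z + 2*Z² (x(Z) = (Z² + Z²) + (Z - 2*Z) = 2*Z² - Z = -Z + 2*Z²)
x(-47/(-11))*R(4, 5) = ((-47/(-11))*(-1 + 2*(-47/(-11))))*(5 + 4) = ((-47*(-1/11))*(-1 + 2*(-47*(-1/11))))*9 = (47*(-1 + 2*(47/11))/11)*9 = (47*(-1 + 94/11)/11)*9 = ((47/11)*(83/11))*9 = (3901/121)*9 = 35109/121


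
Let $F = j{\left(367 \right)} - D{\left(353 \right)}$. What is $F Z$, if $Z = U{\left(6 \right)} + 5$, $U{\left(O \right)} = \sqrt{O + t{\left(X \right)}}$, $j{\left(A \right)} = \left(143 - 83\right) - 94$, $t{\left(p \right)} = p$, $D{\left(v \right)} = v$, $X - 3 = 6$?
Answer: $-1935 - 387 \sqrt{15} \approx -3433.8$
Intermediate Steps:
$X = 9$ ($X = 3 + 6 = 9$)
$j{\left(A \right)} = -34$ ($j{\left(A \right)} = 60 - 94 = -34$)
$U{\left(O \right)} = \sqrt{9 + O}$ ($U{\left(O \right)} = \sqrt{O + 9} = \sqrt{9 + O}$)
$Z = 5 + \sqrt{15}$ ($Z = \sqrt{9 + 6} + 5 = \sqrt{15} + 5 = 5 + \sqrt{15} \approx 8.873$)
$F = -387$ ($F = -34 - 353 = -387$)
$F Z = - 387 \left(5 + \sqrt{15}\right) = -1935 - 387 \sqrt{15}$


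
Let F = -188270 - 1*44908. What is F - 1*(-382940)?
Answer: 149762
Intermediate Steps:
F = -233178 (F = -188270 - 44908 = -233178)
F - 1*(-382940) = -233178 - 1*(-382940) = -233178 + 382940 = 149762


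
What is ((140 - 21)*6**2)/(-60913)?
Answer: -4284/60913 ≈ -0.070330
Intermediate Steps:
((140 - 21)*6**2)/(-60913) = (119*36)*(-1/60913) = 4284*(-1/60913) = -4284/60913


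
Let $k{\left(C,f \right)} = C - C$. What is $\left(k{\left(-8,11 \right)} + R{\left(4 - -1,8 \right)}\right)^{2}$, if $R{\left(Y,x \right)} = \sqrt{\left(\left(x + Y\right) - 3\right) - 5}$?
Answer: $5$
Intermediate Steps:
$k{\left(C,f \right)} = 0$
$R{\left(Y,x \right)} = \sqrt{-8 + Y + x}$ ($R{\left(Y,x \right)} = \sqrt{\left(\left(Y + x\right) - 3\right) - 5} = \sqrt{\left(-3 + Y + x\right) - 5} = \sqrt{-8 + Y + x}$)
$\left(k{\left(-8,11 \right)} + R{\left(4 - -1,8 \right)}\right)^{2} = \left(0 + \sqrt{-8 + \left(4 - -1\right) + 8}\right)^{2} = \left(0 + \sqrt{-8 + \left(4 + 1\right) + 8}\right)^{2} = \left(0 + \sqrt{-8 + 5 + 8}\right)^{2} = \left(0 + \sqrt{5}\right)^{2} = \left(\sqrt{5}\right)^{2} = 5$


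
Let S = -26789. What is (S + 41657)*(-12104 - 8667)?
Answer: -308823228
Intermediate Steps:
(S + 41657)*(-12104 - 8667) = (-26789 + 41657)*(-12104 - 8667) = 14868*(-20771) = -308823228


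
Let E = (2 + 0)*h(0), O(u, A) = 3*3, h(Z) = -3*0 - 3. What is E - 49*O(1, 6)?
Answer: -447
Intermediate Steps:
h(Z) = -3 (h(Z) = 0 - 3 = -3)
O(u, A) = 9
E = -6 (E = (2 + 0)*(-3) = 2*(-3) = -6)
E - 49*O(1, 6) = -6 - 49*9 = -6 - 441 = -447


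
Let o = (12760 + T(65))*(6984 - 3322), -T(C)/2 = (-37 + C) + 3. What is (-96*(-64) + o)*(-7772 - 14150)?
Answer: -1019509354840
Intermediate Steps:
T(C) = 68 - 2*C (T(C) = -2*((-37 + C) + 3) = -2*(-34 + C) = 68 - 2*C)
o = 46500076 (o = (12760 + (68 - 2*65))*(6984 - 3322) = (12760 + (68 - 130))*3662 = (12760 - 62)*3662 = 12698*3662 = 46500076)
(-96*(-64) + o)*(-7772 - 14150) = (-96*(-64) + 46500076)*(-7772 - 14150) = (6144 + 46500076)*(-21922) = 46506220*(-21922) = -1019509354840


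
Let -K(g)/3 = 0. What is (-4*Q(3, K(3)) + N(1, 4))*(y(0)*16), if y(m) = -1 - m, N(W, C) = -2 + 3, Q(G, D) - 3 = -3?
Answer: -16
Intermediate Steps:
K(g) = 0 (K(g) = -3*0 = 0)
Q(G, D) = 0 (Q(G, D) = 3 - 3 = 0)
N(W, C) = 1
(-4*Q(3, K(3)) + N(1, 4))*(y(0)*16) = (-4*0 + 1)*((-1 - 1*0)*16) = (0 + 1)*((-1 + 0)*16) = 1*(-1*16) = 1*(-16) = -16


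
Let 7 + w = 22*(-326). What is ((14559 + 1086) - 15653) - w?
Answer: 7171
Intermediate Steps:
w = -7179 (w = -7 + 22*(-326) = -7 - 7172 = -7179)
((14559 + 1086) - 15653) - w = ((14559 + 1086) - 15653) - 1*(-7179) = (15645 - 15653) + 7179 = -8 + 7179 = 7171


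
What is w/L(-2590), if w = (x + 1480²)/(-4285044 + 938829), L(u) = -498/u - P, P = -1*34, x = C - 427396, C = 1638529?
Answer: -880997047/29633410797 ≈ -0.029730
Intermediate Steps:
x = 1211133 (x = 1638529 - 427396 = 1211133)
P = -34
L(u) = 34 - 498/u (L(u) = -498/u - 1*(-34) = -498/u + 34 = 34 - 498/u)
w = -3401533/3346215 (w = (1211133 + 1480²)/(-4285044 + 938829) = (1211133 + 2190400)/(-3346215) = 3401533*(-1/3346215) = -3401533/3346215 ≈ -1.0165)
w/L(-2590) = -3401533/(3346215*(34 - 498/(-2590))) = -3401533/(3346215*(34 - 498*(-1/2590))) = -3401533/(3346215*(34 + 249/1295)) = -3401533/(3346215*44279/1295) = -3401533/3346215*1295/44279 = -880997047/29633410797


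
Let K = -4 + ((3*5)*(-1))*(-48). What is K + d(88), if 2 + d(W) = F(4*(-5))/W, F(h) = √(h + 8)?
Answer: 714 + I*√3/44 ≈ 714.0 + 0.039365*I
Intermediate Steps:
F(h) = √(8 + h)
K = 716 (K = -4 + (15*(-1))*(-48) = -4 - 15*(-48) = -4 + 720 = 716)
d(W) = -2 + 2*I*√3/W (d(W) = -2 + √(8 + 4*(-5))/W = -2 + √(8 - 20)/W = -2 + √(-12)/W = -2 + (2*I*√3)/W = -2 + 2*I*√3/W)
K + d(88) = 716 + (-2 + 2*I*√3/88) = 716 + (-2 + 2*I*√3*(1/88)) = 716 + (-2 + I*√3/44) = 714 + I*√3/44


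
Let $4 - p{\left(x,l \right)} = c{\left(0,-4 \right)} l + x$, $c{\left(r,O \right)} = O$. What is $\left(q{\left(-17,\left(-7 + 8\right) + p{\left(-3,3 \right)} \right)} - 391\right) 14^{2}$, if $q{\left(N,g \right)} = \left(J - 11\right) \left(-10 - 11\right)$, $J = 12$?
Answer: $-80752$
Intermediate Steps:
$p{\left(x,l \right)} = 4 - x + 4 l$ ($p{\left(x,l \right)} = 4 - \left(- 4 l + x\right) = 4 - \left(x - 4 l\right) = 4 + \left(- x + 4 l\right) = 4 - x + 4 l$)
$q{\left(N,g \right)} = -21$ ($q{\left(N,g \right)} = \left(12 - 11\right) \left(-10 - 11\right) = 1 \left(-21\right) = -21$)
$\left(q{\left(-17,\left(-7 + 8\right) + p{\left(-3,3 \right)} \right)} - 391\right) 14^{2} = \left(-21 - 391\right) 14^{2} = \left(-412\right) 196 = -80752$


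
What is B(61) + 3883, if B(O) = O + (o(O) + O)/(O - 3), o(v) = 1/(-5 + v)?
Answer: 12813529/3248 ≈ 3945.1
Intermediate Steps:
B(O) = O + (O + 1/(-5 + O))/(-3 + O) (B(O) = O + (1/(-5 + O) + O)/(O - 3) = O + (O + 1/(-5 + O))/(-3 + O))
B(61) + 3883 = (1 + 61*(-5 + 61)*(-2 + 61))/((-5 + 61)*(-3 + 61)) + 3883 = (1 + 61*56*59)/(56*58) + 3883 = (1/56)*(1/58)*(1 + 201544) + 3883 = (1/56)*(1/58)*201545 + 3883 = 201545/3248 + 3883 = 12813529/3248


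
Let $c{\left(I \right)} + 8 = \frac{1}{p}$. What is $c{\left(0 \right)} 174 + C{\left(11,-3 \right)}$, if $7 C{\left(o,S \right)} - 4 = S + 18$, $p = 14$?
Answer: $- \frac{9638}{7} \approx -1376.9$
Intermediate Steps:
$C{\left(o,S \right)} = \frac{22}{7} + \frac{S}{7}$ ($C{\left(o,S \right)} = \frac{4}{7} + \frac{S + 18}{7} = \frac{4}{7} + \frac{18 + S}{7} = \frac{4}{7} + \left(\frac{18}{7} + \frac{S}{7}\right) = \frac{22}{7} + \frac{S}{7}$)
$c{\left(I \right)} = - \frac{111}{14}$ ($c{\left(I \right)} = -8 + \frac{1}{14} = - \frac{111}{14}$)
$c{\left(0 \right)} 174 + C{\left(11,-3 \right)} = \left(- \frac{111}{14}\right) 174 + \left(\frac{22}{7} + \frac{1}{7} \left(-3\right)\right) = - \frac{9657}{7} + \left(\frac{22}{7} - \frac{3}{7}\right) = - \frac{9657}{7} + \frac{19}{7} = - \frac{9638}{7}$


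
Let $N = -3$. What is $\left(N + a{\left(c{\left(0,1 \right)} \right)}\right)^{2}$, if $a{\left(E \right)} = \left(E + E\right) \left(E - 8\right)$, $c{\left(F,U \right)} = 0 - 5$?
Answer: $16129$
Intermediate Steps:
$c{\left(F,U \right)} = -5$ ($c{\left(F,U \right)} = 0 - 5 = -5$)
$a{\left(E \right)} = 2 E \left(-8 + E\right)$
$\left(N + a{\left(c{\left(0,1 \right)} \right)}\right)^{2} = \left(-3 + 2 \left(-5\right) \left(-8 - 5\right)\right)^{2} = \left(-3 + 2 \left(-5\right) \left(-13\right)\right)^{2} = \left(-3 + 130\right)^{2} = 127^{2} = 16129$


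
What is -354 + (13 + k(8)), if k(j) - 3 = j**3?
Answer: 174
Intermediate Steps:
k(j) = 3 + j**3
-354 + (13 + k(8)) = -354 + (13 + (3 + 8**3)) = -354 + (13 + (3 + 512)) = -354 + (13 + 515) = -354 + 528 = 174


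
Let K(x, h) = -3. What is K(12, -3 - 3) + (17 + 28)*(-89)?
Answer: -4008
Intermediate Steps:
K(12, -3 - 3) + (17 + 28)*(-89) = -3 + (17 + 28)*(-89) = -3 + 45*(-89) = -3 - 4005 = -4008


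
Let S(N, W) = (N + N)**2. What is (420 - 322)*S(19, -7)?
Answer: 141512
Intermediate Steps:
S(N, W) = 4*N**2 (S(N, W) = (2*N)**2 = 4*N**2)
(420 - 322)*S(19, -7) = (420 - 322)*(4*19**2) = 98*(4*361) = 98*1444 = 141512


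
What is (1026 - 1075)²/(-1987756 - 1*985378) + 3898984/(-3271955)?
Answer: -11600057859811/9727960656970 ≈ -1.1924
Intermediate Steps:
(1026 - 1075)²/(-1987756 - 1*985378) + 3898984/(-3271955) = (-49)²/(-1987756 - 985378) + 3898984*(-1/3271955) = 2401/(-2973134) - 3898984/3271955 = 2401*(-1/2973134) - 3898984/3271955 = -2401/2973134 - 3898984/3271955 = -11600057859811/9727960656970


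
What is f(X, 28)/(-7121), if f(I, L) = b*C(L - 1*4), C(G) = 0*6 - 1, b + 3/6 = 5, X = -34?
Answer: 9/14242 ≈ 0.00063193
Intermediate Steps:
b = 9/2 (b = -1/2 + 5 = 9/2 ≈ 4.5000)
C(G) = -1 (C(G) = 0 - 1 = -1)
f(I, L) = -9/2 (f(I, L) = (9/2)*(-1) = -9/2)
f(X, 28)/(-7121) = -9/2/(-7121) = -9/2*(-1/7121) = 9/14242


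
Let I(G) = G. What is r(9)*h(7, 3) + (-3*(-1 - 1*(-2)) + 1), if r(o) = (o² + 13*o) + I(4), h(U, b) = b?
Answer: 604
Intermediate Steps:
r(o) = 4 + o² + 13*o (r(o) = (o² + 13*o) + 4 = 4 + o² + 13*o)
r(9)*h(7, 3) + (-3*(-1 - 1*(-2)) + 1) = (4 + 9² + 13*9)*3 + (-3*(-1 - 1*(-2)) + 1) = (4 + 81 + 117)*3 + (-3*(-1 + 2) + 1) = 202*3 + (-3*1 + 1) = 606 + (-3 + 1) = 606 - 2 = 604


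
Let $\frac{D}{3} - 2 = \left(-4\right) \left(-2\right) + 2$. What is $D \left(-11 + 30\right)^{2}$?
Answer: $12996$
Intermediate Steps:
$D = 36$ ($D = 6 + 3 \left(\left(-4\right) \left(-2\right) + 2\right) = 6 + 3 \left(8 + 2\right) = 6 + 3 \cdot 10 = 6 + 30 = 36$)
$D \left(-11 + 30\right)^{2} = 36 \left(-11 + 30\right)^{2} = 36 \cdot 19^{2} = 36 \cdot 361 = 12996$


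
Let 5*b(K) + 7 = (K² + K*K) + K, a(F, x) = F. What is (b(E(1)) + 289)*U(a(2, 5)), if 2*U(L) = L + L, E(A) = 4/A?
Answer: 2948/5 ≈ 589.60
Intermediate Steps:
U(L) = L (U(L) = (L + L)/2 = (2*L)/2 = L)
b(K) = -7/5 + K/5 + 2*K²/5 (b(K) = -7/5 + ((K² + K*K) + K)/5 = -7/5 + ((K² + K²) + K)/5 = -7/5 + (2*K² + K)/5 = -7/5 + (K + 2*K²)/5 = -7/5 + (K/5 + 2*K²/5) = -7/5 + K/5 + 2*K²/5)
(b(E(1)) + 289)*U(a(2, 5)) = ((-7/5 + (4/1)/5 + 2*(4/1)²/5) + 289)*2 = ((-7/5 + (4*1)/5 + 2*(4*1)²/5) + 289)*2 = ((-7/5 + (⅕)*4 + (⅖)*4²) + 289)*2 = ((-7/5 + ⅘ + (⅖)*16) + 289)*2 = ((-7/5 + ⅘ + 32/5) + 289)*2 = (29/5 + 289)*2 = (1474/5)*2 = 2948/5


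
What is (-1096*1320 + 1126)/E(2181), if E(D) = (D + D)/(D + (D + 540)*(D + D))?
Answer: -3934184071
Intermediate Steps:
E(D) = 2*D/(D + 2*D*(540 + D)) (E(D) = (2*D)/(D + (540 + D)*(2*D)) = (2*D)/(D + 2*D*(540 + D)) = 2*D/(D + 2*D*(540 + D)))
(-1096*1320 + 1126)/E(2181) = (-1096*1320 + 1126)/((2/(1081 + 2*2181))) = (-1446720 + 1126)/((2/(1081 + 4362))) = -1445594/(2/5443) = -1445594/(2*(1/5443)) = -1445594/2/5443 = -1445594*5443/2 = -3934184071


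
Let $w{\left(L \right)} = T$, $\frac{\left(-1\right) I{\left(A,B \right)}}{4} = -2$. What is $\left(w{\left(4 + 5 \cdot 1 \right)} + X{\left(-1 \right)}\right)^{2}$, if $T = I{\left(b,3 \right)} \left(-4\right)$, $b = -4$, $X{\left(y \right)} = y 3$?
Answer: $1225$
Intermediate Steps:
$X{\left(y \right)} = 3 y$
$I{\left(A,B \right)} = 8$ ($I{\left(A,B \right)} = \left(-4\right) \left(-2\right) = 8$)
$T = -32$ ($T = 8 \left(-4\right) = -32$)
$w{\left(L \right)} = -32$
$\left(w{\left(4 + 5 \cdot 1 \right)} + X{\left(-1 \right)}\right)^{2} = \left(-32 + 3 \left(-1\right)\right)^{2} = \left(-32 - 3\right)^{2} = \left(-35\right)^{2} = 1225$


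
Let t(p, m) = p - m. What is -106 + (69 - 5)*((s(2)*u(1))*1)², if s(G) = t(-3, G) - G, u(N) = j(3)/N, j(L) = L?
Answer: 28118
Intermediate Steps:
u(N) = 3/N
s(G) = -3 - 2*G (s(G) = (-3 - G) - G = -3 - 2*G)
-106 + (69 - 5)*((s(2)*u(1))*1)² = -106 + (69 - 5)*(((-3 - 2*2)*(3/1))*1)² = -106 + 64*(((-3 - 4)*(3*1))*1)² = -106 + 64*(-7*3*1)² = -106 + 64*(-21*1)² = -106 + 64*(-21)² = -106 + 64*441 = -106 + 28224 = 28118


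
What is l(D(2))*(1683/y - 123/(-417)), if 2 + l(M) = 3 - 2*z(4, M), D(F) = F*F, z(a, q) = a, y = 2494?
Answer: -2353337/346666 ≈ -6.7885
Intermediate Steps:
D(F) = F²
l(M) = -7 (l(M) = -2 + (3 - 2*4) = -2 + (3 - 8) = -2 - 5 = -7)
l(D(2))*(1683/y - 123/(-417)) = -7*(1683/2494 - 123/(-417)) = -7*(1683*(1/2494) - 123*(-1/417)) = -7*(1683/2494 + 41/139) = -7*336191/346666 = -2353337/346666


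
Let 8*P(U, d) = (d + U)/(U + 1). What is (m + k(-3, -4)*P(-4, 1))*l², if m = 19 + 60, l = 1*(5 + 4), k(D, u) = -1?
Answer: 51111/8 ≈ 6388.9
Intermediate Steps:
P(U, d) = (U + d)/(8*(1 + U)) (P(U, d) = ((d + U)/(U + 1))/8 = ((U + d)/(1 + U))/8 = (U + d)/(8*(1 + U)))
l = 9 (l = 1*9 = 9)
m = 79
(m + k(-3, -4)*P(-4, 1))*l² = (79 - (-4 + 1)/(8*(1 - 4)))*9² = (79 - (-3)/(8*(-3)))*81 = (79 - (-1)*(-3)/(8*3))*81 = (79 - 1*⅛)*81 = (79 - ⅛)*81 = (631/8)*81 = 51111/8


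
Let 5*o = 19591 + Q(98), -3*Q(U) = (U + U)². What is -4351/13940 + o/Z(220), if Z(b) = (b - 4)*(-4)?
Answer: -17008277/9033120 ≈ -1.8829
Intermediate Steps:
Q(U) = -4*U²/3 (Q(U) = -(U + U)²/3 = -4*U²/3)
Z(b) = 16 - 4*b (Z(b) = (-4 + b)*(-4) = 16 - 4*b)
o = 20357/15 (o = (19591 - 4/3*98²)/5 = (19591 - 4/3*9604)/5 = (19591 - 38416/3)/5 = (⅕)*(20357/3) = 20357/15 ≈ 1357.1)
-4351/13940 + o/Z(220) = -4351/13940 + 20357/(15*(16 - 4*220)) = -4351*1/13940 + 20357/(15*(16 - 880)) = -4351/13940 + (20357/15)/(-864) = -4351/13940 + (20357/15)*(-1/864) = -4351/13940 - 20357/12960 = -17008277/9033120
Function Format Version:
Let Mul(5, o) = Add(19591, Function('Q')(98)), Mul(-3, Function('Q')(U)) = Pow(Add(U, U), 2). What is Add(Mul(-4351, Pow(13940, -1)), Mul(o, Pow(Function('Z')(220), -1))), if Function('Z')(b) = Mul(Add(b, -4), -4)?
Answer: Rational(-17008277, 9033120) ≈ -1.8829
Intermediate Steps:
Function('Q')(U) = Mul(Rational(-4, 3), Pow(U, 2)) (Function('Q')(U) = Mul(Rational(-1, 3), Pow(Add(U, U), 2)) = Mul(Rational(-1, 3), Pow(Mul(2, U), 2)) = Mul(Rational(-1, 3), Mul(4, Pow(U, 2))) = Mul(Rational(-4, 3), Pow(U, 2)))
Function('Z')(b) = Add(16, Mul(-4, b)) (Function('Z')(b) = Mul(Add(-4, b), -4) = Add(16, Mul(-4, b)))
o = Rational(20357, 15) (o = Mul(Rational(1, 5), Add(19591, Mul(Rational(-4, 3), Pow(98, 2)))) = Mul(Rational(1, 5), Add(19591, Mul(Rational(-4, 3), 9604))) = Mul(Rational(1, 5), Add(19591, Rational(-38416, 3))) = Mul(Rational(1, 5), Rational(20357, 3)) = Rational(20357, 15) ≈ 1357.1)
Add(Mul(-4351, Pow(13940, -1)), Mul(o, Pow(Function('Z')(220), -1))) = Add(Mul(-4351, Pow(13940, -1)), Mul(Rational(20357, 15), Pow(Add(16, Mul(-4, 220)), -1))) = Add(Mul(-4351, Rational(1, 13940)), Mul(Rational(20357, 15), Pow(Add(16, -880), -1))) = Add(Rational(-4351, 13940), Mul(Rational(20357, 15), Pow(-864, -1))) = Add(Rational(-4351, 13940), Mul(Rational(20357, 15), Rational(-1, 864))) = Add(Rational(-4351, 13940), Rational(-20357, 12960)) = Rational(-17008277, 9033120)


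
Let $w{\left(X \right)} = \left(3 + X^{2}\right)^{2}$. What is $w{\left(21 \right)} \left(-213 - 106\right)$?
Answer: $-62886384$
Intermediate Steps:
$w{\left(21 \right)} \left(-213 - 106\right) = \left(3 + 21^{2}\right)^{2} \left(-213 - 106\right) = \left(3 + 441\right)^{2} \left(-319\right) = 444^{2} \left(-319\right) = 197136 \left(-319\right) = -62886384$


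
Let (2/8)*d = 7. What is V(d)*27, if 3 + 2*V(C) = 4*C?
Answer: 2943/2 ≈ 1471.5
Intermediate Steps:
d = 28 (d = 4*7 = 28)
V(C) = -3/2 + 2*C (V(C) = -3/2 + (4*C)/2 = -3/2 + 2*C)
V(d)*27 = (-3/2 + 2*28)*27 = (-3/2 + 56)*27 = (109/2)*27 = 2943/2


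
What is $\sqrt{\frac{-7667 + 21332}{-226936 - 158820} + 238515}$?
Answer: $\frac{5 \sqrt{354928612753533}}{192878} \approx 488.38$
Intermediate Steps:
$\sqrt{\frac{-7667 + 21332}{-226936 - 158820} + 238515} = \sqrt{\frac{13665}{-385756} + 238515} = \sqrt{13665 \left(- \frac{1}{385756}\right) + 238515} = \sqrt{- \frac{13665}{385756} + 238515} = \sqrt{\frac{92008578675}{385756}} = \frac{5 \sqrt{354928612753533}}{192878}$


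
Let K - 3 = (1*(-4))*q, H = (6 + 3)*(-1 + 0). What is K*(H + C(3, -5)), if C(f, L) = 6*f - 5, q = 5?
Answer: -68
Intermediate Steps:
C(f, L) = -5 + 6*f
H = -9 (H = 9*(-1) = -9)
K = -17 (K = 3 + (1*(-4))*5 = 3 - 4*5 = 3 - 20 = -17)
K*(H + C(3, -5)) = -17*(-9 + (-5 + 6*3)) = -17*(-9 + (-5 + 18)) = -17*(-9 + 13) = -17*4 = -68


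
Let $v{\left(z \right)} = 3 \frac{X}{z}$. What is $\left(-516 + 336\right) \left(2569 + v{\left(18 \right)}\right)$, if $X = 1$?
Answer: $-462450$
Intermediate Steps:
$v{\left(z \right)} = \frac{3}{z}$ ($v{\left(z \right)} = 3 \cdot 1 \frac{1}{z} = \frac{3}{z}$)
$\left(-516 + 336\right) \left(2569 + v{\left(18 \right)}\right) = \left(-516 + 336\right) \left(2569 + \frac{3}{18}\right) = - 180 \left(2569 + 3 \cdot \frac{1}{18}\right) = - 180 \left(2569 + \frac{1}{6}\right) = \left(-180\right) \frac{15415}{6} = -462450$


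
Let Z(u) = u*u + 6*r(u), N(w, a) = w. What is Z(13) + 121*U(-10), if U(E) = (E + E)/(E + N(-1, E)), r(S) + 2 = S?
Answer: 455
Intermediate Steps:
r(S) = -2 + S
U(E) = 2*E/(-1 + E) (U(E) = (E + E)/(E - 1) = (2*E)/(-1 + E) = 2*E/(-1 + E))
Z(u) = -12 + u**2 + 6*u (Z(u) = u*u + 6*(-2 + u) = u**2 + (-12 + 6*u) = -12 + u**2 + 6*u)
Z(13) + 121*U(-10) = (-12 + 13**2 + 6*13) + 121*(2*(-10)/(-1 - 10)) = (-12 + 169 + 78) + 121*(2*(-10)/(-11)) = 235 + 121*(2*(-10)*(-1/11)) = 235 + 121*(20/11) = 235 + 220 = 455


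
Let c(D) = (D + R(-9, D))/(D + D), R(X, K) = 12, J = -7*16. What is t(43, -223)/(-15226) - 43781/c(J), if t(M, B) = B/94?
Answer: -3509032434009/35781100 ≈ -98070.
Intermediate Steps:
J = -112
c(D) = (12 + D)/(2*D) (c(D) = (D + 12)/(D + D) = (12 + D)/((2*D)) = (12 + D)*(1/(2*D)) = (12 + D)/(2*D))
t(M, B) = B/94 (t(M, B) = B*(1/94) = B/94)
t(43, -223)/(-15226) - 43781/c(J) = ((1/94)*(-223))/(-15226) - 43781*(-224/(12 - 112)) = -223/94*(-1/15226) - 43781/((½)*(-1/112)*(-100)) = 223/1431244 - 43781/25/56 = 223/1431244 - 43781*56/25 = 223/1431244 - 2451736/25 = -3509032434009/35781100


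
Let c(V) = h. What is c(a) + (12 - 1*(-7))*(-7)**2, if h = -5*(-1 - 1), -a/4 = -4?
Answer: 941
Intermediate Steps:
a = 16 (a = -4*(-4) = 16)
h = 10 (h = -5*(-2) = 10)
c(V) = 10
c(a) + (12 - 1*(-7))*(-7)**2 = 10 + (12 - 1*(-7))*(-7)**2 = 10 + (12 + 7)*49 = 10 + 19*49 = 10 + 931 = 941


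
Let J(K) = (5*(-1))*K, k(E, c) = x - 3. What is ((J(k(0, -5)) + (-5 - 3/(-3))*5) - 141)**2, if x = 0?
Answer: 21316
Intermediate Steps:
k(E, c) = -3 (k(E, c) = 0 - 3 = -3)
J(K) = -5*K
((J(k(0, -5)) + (-5 - 3/(-3))*5) - 141)**2 = ((-5*(-3) + (-5 - 3/(-3))*5) - 141)**2 = ((15 + (-5 - 3*(-1/3))*5) - 141)**2 = ((15 + (-5 + 1)*5) - 141)**2 = ((15 - 4*5) - 141)**2 = ((15 - 20) - 141)**2 = (-5 - 141)**2 = (-146)**2 = 21316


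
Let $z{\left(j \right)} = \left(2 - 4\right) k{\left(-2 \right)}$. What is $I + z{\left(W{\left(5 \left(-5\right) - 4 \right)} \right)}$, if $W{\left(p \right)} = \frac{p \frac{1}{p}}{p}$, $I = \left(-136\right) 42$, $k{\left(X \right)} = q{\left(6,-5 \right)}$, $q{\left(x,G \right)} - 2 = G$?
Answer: $-5706$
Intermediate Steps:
$q{\left(x,G \right)} = 2 + G$
$k{\left(X \right)} = -3$ ($k{\left(X \right)} = 2 - 5 = -3$)
$I = -5712$
$W{\left(p \right)} = \frac{1}{p}$ ($W{\left(p \right)} = 1 \frac{1}{p} = \frac{1}{p}$)
$z{\left(j \right)} = 6$ ($z{\left(j \right)} = \left(2 - 4\right) \left(-3\right) = \left(-2\right) \left(-3\right) = 6$)
$I + z{\left(W{\left(5 \left(-5\right) - 4 \right)} \right)} = -5712 + 6 = -5706$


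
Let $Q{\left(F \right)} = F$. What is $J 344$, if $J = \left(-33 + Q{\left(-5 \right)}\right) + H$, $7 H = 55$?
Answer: $- \frac{72584}{7} \approx -10369.0$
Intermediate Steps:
$H = \frac{55}{7}$ ($H = \frac{1}{7} \cdot 55 = \frac{55}{7} \approx 7.8571$)
$J = - \frac{211}{7}$ ($J = \left(-33 - 5\right) + \frac{55}{7} = -38 + \frac{55}{7} = - \frac{211}{7} \approx -30.143$)
$J 344 = \left(- \frac{211}{7}\right) 344 = - \frac{72584}{7}$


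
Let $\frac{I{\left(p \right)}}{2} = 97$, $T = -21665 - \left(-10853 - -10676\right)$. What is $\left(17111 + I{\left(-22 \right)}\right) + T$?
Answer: $-4183$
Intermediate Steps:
$T = -21488$ ($T = -21665 - \left(-10853 + 10676\right) = -21665 - -177 = -21665 + 177 = -21488$)
$I{\left(p \right)} = 194$ ($I{\left(p \right)} = 2 \cdot 97 = 194$)
$\left(17111 + I{\left(-22 \right)}\right) + T = \left(17111 + 194\right) - 21488 = 17305 - 21488 = -4183$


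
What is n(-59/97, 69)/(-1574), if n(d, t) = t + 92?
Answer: -161/1574 ≈ -0.10229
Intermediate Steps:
n(d, t) = 92 + t
n(-59/97, 69)/(-1574) = (92 + 69)/(-1574) = 161*(-1/1574) = -161/1574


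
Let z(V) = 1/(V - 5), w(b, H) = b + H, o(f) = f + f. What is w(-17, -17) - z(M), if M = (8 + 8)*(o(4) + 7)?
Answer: -7991/235 ≈ -34.004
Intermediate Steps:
o(f) = 2*f
w(b, H) = H + b
M = 240 (M = (8 + 8)*(2*4 + 7) = 16*(8 + 7) = 16*15 = 240)
z(V) = 1/(-5 + V)
w(-17, -17) - z(M) = (-17 - 17) - 1/(-5 + 240) = -34 - 1/235 = -7991/235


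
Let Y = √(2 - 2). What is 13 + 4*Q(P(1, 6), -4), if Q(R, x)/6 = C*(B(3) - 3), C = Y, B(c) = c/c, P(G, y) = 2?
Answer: 13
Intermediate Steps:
B(c) = 1
Y = 0 (Y = √0 = 0)
C = 0
Q(R, x) = 0 (Q(R, x) = 6*(0*(1 - 3)) = 6*(0*(-2)) = 6*0 = 0)
13 + 4*Q(P(1, 6), -4) = 13 + 4*0 = 13 + 0 = 13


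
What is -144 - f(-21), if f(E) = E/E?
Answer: -145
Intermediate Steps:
f(E) = 1
-144 - f(-21) = -144 - 1*1 = -144 - 1 = -145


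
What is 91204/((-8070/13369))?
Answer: -609653138/4035 ≈ -1.5109e+5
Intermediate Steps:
91204/((-8070/13369)) = 91204/((-8070*1/13369)) = 91204/(-8070/13369) = 91204*(-13369/8070) = -609653138/4035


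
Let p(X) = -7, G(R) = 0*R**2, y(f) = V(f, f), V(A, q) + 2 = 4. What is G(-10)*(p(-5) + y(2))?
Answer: 0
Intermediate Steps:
V(A, q) = 2 (V(A, q) = -2 + 4 = 2)
y(f) = 2
G(R) = 0
G(-10)*(p(-5) + y(2)) = 0*(-7 + 2) = 0*(-5) = 0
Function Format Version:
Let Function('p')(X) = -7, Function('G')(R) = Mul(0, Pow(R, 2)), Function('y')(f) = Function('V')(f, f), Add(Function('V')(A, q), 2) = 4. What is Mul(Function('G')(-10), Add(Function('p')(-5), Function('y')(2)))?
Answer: 0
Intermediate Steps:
Function('V')(A, q) = 2 (Function('V')(A, q) = Add(-2, 4) = 2)
Function('y')(f) = 2
Function('G')(R) = 0
Mul(Function('G')(-10), Add(Function('p')(-5), Function('y')(2))) = Mul(0, Add(-7, 2)) = Mul(0, -5) = 0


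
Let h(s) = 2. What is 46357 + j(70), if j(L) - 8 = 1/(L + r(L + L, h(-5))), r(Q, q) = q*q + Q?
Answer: 9922111/214 ≈ 46365.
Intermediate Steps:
r(Q, q) = Q + q² (r(Q, q) = q² + Q = Q + q²)
j(L) = 8 + 1/(4 + 3*L) (j(L) = 8 + 1/(L + ((L + L) + 2²)) = 8 + 1/(L + (2*L + 4)) = 8 + 1/(L + (4 + 2*L)) = 8 + 1/(4 + 3*L))
46357 + j(70) = 46357 + 3*(11 + 8*70)/(4 + 3*70) = 46357 + 3*(11 + 560)/(4 + 210) = 46357 + 3*571/214 = 46357 + 3*(1/214)*571 = 46357 + 1713/214 = 9922111/214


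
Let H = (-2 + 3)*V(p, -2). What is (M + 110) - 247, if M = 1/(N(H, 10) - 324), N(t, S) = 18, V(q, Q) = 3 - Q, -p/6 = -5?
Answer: -41923/306 ≈ -137.00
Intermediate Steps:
p = 30 (p = -6*(-5) = 30)
H = 5 (H = (-2 + 3)*(3 - 1*(-2)) = 1*(3 + 2) = 1*5 = 5)
M = -1/306 (M = 1/(18 - 324) = 1/(-306) = -1/306 ≈ -0.0032680)
(M + 110) - 247 = (-1/306 + 110) - 247 = 33659/306 - 247 = -41923/306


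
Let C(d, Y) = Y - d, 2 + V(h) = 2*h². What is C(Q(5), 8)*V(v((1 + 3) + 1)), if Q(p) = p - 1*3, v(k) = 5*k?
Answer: 7488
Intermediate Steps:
Q(p) = -3 + p (Q(p) = p - 3 = -3 + p)
V(h) = -2 + 2*h²
C(Q(5), 8)*V(v((1 + 3) + 1)) = (8 - (-3 + 5))*(-2 + 2*(5*((1 + 3) + 1))²) = (8 - 1*2)*(-2 + 2*(5*(4 + 1))²) = (8 - 2)*(-2 + 2*(5*5)²) = 6*(-2 + 2*25²) = 6*(-2 + 2*625) = 6*(-2 + 1250) = 6*1248 = 7488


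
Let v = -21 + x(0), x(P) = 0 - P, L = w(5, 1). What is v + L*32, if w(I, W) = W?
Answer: 11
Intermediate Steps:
L = 1
x(P) = -P
v = -21 (v = -21 - 1*0 = -21 + 0 = -21)
v + L*32 = -21 + 1*32 = -21 + 32 = 11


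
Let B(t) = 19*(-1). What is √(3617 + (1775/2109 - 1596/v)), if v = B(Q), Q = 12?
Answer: 4*√1029084441/2109 ≈ 60.843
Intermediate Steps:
B(t) = -19
v = -19
√(3617 + (1775/2109 - 1596/v)) = √(3617 + (1775/2109 - 1596/(-19))) = √(3617 + (1775*(1/2109) - 1596*(-1/19))) = √(3617 + (1775/2109 + 84)) = √(3617 + 178931/2109) = √(7807184/2109) = 4*√1029084441/2109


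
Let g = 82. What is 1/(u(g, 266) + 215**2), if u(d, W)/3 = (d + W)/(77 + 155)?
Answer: 2/92459 ≈ 2.1631e-5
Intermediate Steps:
u(d, W) = 3*W/232 + 3*d/232 (u(d, W) = 3*((d + W)/(77 + 155)) = 3*((W + d)/232) = 3*((W + d)*(1/232)) = 3*(W/232 + d/232) = 3*W/232 + 3*d/232)
1/(u(g, 266) + 215**2) = 1/(((3/232)*266 + (3/232)*82) + 215**2) = 1/((399/116 + 123/116) + 46225) = 1/(9/2 + 46225) = 1/(92459/2) = 2/92459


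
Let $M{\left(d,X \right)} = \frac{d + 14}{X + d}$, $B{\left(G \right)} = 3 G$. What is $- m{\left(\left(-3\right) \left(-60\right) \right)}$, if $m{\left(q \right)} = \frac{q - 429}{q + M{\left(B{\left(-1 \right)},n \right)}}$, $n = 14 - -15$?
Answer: $\frac{6474}{4691} \approx 1.3801$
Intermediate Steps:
$n = 29$ ($n = 14 + 15 = 29$)
$M{\left(d,X \right)} = \frac{14 + d}{X + d}$
$m{\left(q \right)} = \frac{-429 + q}{\frac{11}{26} + q}$ ($m{\left(q \right)} = \frac{q - 429}{q + \frac{14 + 3 \left(-1\right)}{29 + 3 \left(-1\right)}} = \frac{-429 + q}{q + \frac{14 - 3}{29 - 3}} = \frac{-429 + q}{q + \frac{1}{26} \cdot 11} = \frac{-429 + q}{q + \frac{11}{26}} = \frac{-429 + q}{\frac{11}{26} + q}$)
$- m{\left(\left(-3\right) \left(-60\right) \right)} = - \frac{26 \left(-429 - -180\right)}{11 + 26 \left(\left(-3\right) \left(-60\right)\right)} = - \frac{26 \left(-429 + 180\right)}{11 + 26 \cdot 180} = - \frac{26 \left(-249\right)}{11 + 4680} = - \frac{26 \left(-249\right)}{4691} = \left(-1\right) \left(- \frac{6474}{4691}\right) = \frac{6474}{4691}$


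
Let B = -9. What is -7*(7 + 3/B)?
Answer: -140/3 ≈ -46.667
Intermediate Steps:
-7*(7 + 3/B) = -7*(7 + 3/(-9)) = -7*(7 + 3*(-⅑)) = -7*(7 - ⅓) = -7*20/3 = -140/3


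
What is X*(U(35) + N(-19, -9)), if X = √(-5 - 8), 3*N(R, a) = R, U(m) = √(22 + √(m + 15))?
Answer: I*√13*(-19/3 + √(22 + 5*√2)) ≈ -3.3949*I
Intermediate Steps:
U(m) = √(22 + √(15 + m))
N(R, a) = R/3
X = I*√13 (X = √(-13) = I*√13 ≈ 3.6056*I)
X*(U(35) + N(-19, -9)) = (I*√13)*(√(22 + √(15 + 35)) + (⅓)*(-19)) = (I*√13)*(√(22 + √50) - 19/3) = (I*√13)*(√(22 + 5*√2) - 19/3) = (I*√13)*(-19/3 + √(22 + 5*√2)) = I*√13*(-19/3 + √(22 + 5*√2))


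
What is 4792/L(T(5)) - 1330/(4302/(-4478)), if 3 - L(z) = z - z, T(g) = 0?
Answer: 6413734/2151 ≈ 2981.7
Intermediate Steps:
L(z) = 3 (L(z) = 3 - (z - z) = 3 - 1*0 = 3 + 0 = 3)
4792/L(T(5)) - 1330/(4302/(-4478)) = 4792/3 - 1330/(4302/(-4478)) = 4792*(⅓) - 1330/(4302*(-1/4478)) = 4792/3 - 1330/(-2151/2239) = 4792/3 - 1330*(-2239/2151) = 4792/3 + 2977870/2151 = 6413734/2151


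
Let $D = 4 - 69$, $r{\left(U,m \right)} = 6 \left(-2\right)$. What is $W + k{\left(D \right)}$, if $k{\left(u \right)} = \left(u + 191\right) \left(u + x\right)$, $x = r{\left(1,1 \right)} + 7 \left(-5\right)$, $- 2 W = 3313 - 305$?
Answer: $-15616$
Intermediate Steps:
$W = -1504$ ($W = - \frac{3313 - 305}{2} = \left(- \frac{1}{2}\right) 3008 = -1504$)
$r{\left(U,m \right)} = -12$
$x = -47$ ($x = -12 + 7 \left(-5\right) = -12 - 35 = -47$)
$D = -65$ ($D = 4 - 69 = -65$)
$k{\left(u \right)} = \left(-47 + u\right) \left(191 + u\right)$ ($k{\left(u \right)} = \left(u + 191\right) \left(u - 47\right) = \left(191 + u\right) \left(-47 + u\right) = \left(-47 + u\right) \left(191 + u\right)$)
$W + k{\left(D \right)} = -1504 + \left(-8977 + \left(-65\right)^{2} + 144 \left(-65\right)\right) = -1504 - 14112 = -15616$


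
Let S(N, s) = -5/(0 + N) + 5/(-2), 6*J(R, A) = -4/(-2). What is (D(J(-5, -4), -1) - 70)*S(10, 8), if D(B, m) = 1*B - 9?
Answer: 236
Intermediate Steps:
J(R, A) = 1/3 (J(R, A) = (-4/(-2))/6 = (-4*(-1/2))/6 = (1/6)*2 = 1/3)
S(N, s) = -5/2 - 5/N (S(N, s) = -5/N + 5*(-1/2) = -5/N - 5/2 = -5/2 - 5/N)
D(B, m) = -9 + B (D(B, m) = B - 9 = -9 + B)
(D(J(-5, -4), -1) - 70)*S(10, 8) = ((-9 + 1/3) - 70)*(-5/2 - 5/10) = (-26/3 - 70)*(-5/2 - 5*1/10) = -236*(-5/2 - 1/2)/3 = -236/3*(-3) = 236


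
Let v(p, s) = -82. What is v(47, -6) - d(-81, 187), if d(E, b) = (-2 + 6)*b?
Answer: -830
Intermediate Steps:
d(E, b) = 4*b
v(47, -6) - d(-81, 187) = -82 - 4*187 = -82 - 1*748 = -82 - 748 = -830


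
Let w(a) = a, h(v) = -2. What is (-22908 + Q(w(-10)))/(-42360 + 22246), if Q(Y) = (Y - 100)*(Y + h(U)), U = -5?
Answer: 10794/10057 ≈ 1.0733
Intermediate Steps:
Q(Y) = (-100 + Y)*(-2 + Y) (Q(Y) = (Y - 100)*(Y - 2) = (-100 + Y)*(-2 + Y))
(-22908 + Q(w(-10)))/(-42360 + 22246) = (-22908 + (200 + (-10)² - 102*(-10)))/(-42360 + 22246) = (-22908 + (200 + 100 + 1020))/(-20114) = (-22908 + 1320)*(-1/20114) = -21588*(-1/20114) = 10794/10057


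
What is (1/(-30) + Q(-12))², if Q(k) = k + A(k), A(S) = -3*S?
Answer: 516961/900 ≈ 574.40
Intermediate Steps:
Q(k) = -2*k (Q(k) = k - 3*k = -2*k)
(1/(-30) + Q(-12))² = (1/(-30) - 2*(-12))² = (-1/30 + 24)² = (719/30)² = 516961/900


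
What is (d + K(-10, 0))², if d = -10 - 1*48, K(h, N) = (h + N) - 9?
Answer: 5929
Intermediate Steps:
K(h, N) = -9 + N + h (K(h, N) = (N + h) - 9 = -9 + N + h)
d = -58 (d = -10 - 48 = -58)
(d + K(-10, 0))² = (-58 + (-9 + 0 - 10))² = (-58 - 19)² = (-77)² = 5929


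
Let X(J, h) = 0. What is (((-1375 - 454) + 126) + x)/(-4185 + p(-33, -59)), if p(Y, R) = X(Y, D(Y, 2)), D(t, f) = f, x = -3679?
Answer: 598/465 ≈ 1.2860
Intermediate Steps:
p(Y, R) = 0
(((-1375 - 454) + 126) + x)/(-4185 + p(-33, -59)) = (((-1375 - 454) + 126) - 3679)/(-4185 + 0) = ((-1829 + 126) - 3679)/(-4185) = (-1703 - 3679)*(-1/4185) = -5382*(-1/4185) = 598/465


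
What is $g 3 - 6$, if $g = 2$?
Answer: $0$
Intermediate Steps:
$g 3 - 6 = 2 \cdot 3 - 6 = 6 - 6 = 0$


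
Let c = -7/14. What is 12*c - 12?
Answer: -18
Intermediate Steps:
c = -½ (c = -7*1/14 = -½ ≈ -0.50000)
12*c - 12 = 12*(-½) - 12 = -6 - 12 = -18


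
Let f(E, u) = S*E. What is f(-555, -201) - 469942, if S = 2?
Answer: -471052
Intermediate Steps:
f(E, u) = 2*E
f(-555, -201) - 469942 = 2*(-555) - 469942 = -1110 - 469942 = -471052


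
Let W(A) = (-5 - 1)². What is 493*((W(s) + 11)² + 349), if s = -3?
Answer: 1261094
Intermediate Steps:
W(A) = 36 (W(A) = (-6)² = 36)
493*((W(s) + 11)² + 349) = 493*((36 + 11)² + 349) = 493*(47² + 349) = 493*(2209 + 349) = 493*2558 = 1261094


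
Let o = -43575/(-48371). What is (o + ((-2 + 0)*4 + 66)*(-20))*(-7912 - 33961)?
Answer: 2347684488305/48371 ≈ 4.8535e+7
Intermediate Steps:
o = 43575/48371 (o = -43575*(-1/48371) = 43575/48371 ≈ 0.90085)
(o + ((-2 + 0)*4 + 66)*(-20))*(-7912 - 33961) = (43575/48371 + ((-2 + 0)*4 + 66)*(-20))*(-7912 - 33961) = (43575/48371 + (-2*4 + 66)*(-20))*(-41873) = (43575/48371 + (-8 + 66)*(-20))*(-41873) = (43575/48371 + 58*(-20))*(-41873) = (43575/48371 - 1160)*(-41873) = -56066785/48371*(-41873) = 2347684488305/48371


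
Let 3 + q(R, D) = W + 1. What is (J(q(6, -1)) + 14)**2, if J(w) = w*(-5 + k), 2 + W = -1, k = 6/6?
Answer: 1156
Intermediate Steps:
k = 1 (k = 6*(1/6) = 1)
W = -3 (W = -2 - 1 = -3)
q(R, D) = -5 (q(R, D) = -3 + (-3 + 1) = -3 - 2 = -5)
J(w) = -4*w (J(w) = w*(-5 + 1) = w*(-4) = -4*w)
(J(q(6, -1)) + 14)**2 = (-4*(-5) + 14)**2 = (20 + 14)**2 = 34**2 = 1156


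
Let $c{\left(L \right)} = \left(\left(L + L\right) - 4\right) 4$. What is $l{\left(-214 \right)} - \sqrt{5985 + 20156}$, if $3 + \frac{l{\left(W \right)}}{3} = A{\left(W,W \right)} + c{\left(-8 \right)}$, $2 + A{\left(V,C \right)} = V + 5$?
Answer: $-882 - \sqrt{26141} \approx -1043.7$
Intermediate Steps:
$A{\left(V,C \right)} = 3 + V$ ($A{\left(V,C \right)} = -2 + \left(V + 5\right) = -2 + \left(5 + V\right) = 3 + V$)
$c{\left(L \right)} = -16 + 8 L$ ($c{\left(L \right)} = \left(2 L - 4\right) 4 = \left(-4 + 2 L\right) 4 = -16 + 8 L$)
$l{\left(W \right)} = -240 + 3 W$ ($l{\left(W \right)} = -9 + 3 \left(\left(3 + W\right) + \left(-16 + 8 \left(-8\right)\right)\right) = -9 + 3 \left(\left(3 + W\right) - 80\right) = -9 + 3 \left(-77 + W\right) = -9 + \left(-231 + 3 W\right) = -240 + 3 W$)
$l{\left(-214 \right)} - \sqrt{5985 + 20156} = \left(-240 + 3 \left(-214\right)\right) - \sqrt{5985 + 20156} = \left(-240 - 642\right) - \sqrt{26141} = -882 - \sqrt{26141}$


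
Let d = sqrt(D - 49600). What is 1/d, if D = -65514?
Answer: -I*sqrt(115114)/115114 ≈ -0.0029474*I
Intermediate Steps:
d = I*sqrt(115114) (d = sqrt(-65514 - 49600) = sqrt(-115114) = I*sqrt(115114) ≈ 339.28*I)
1/d = 1/(I*sqrt(115114)) = -I*sqrt(115114)/115114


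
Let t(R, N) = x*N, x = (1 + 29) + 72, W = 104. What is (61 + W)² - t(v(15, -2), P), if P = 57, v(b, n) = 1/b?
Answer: 21411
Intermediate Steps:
x = 102 (x = 30 + 72 = 102)
t(R, N) = 102*N
(61 + W)² - t(v(15, -2), P) = (61 + 104)² - 102*57 = 165² - 1*5814 = 27225 - 5814 = 21411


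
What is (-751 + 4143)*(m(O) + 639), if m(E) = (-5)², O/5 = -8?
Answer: 2252288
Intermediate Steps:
O = -40 (O = 5*(-8) = -40)
m(E) = 25
(-751 + 4143)*(m(O) + 639) = (-751 + 4143)*(25 + 639) = 3392*664 = 2252288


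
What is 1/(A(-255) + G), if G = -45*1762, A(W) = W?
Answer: -1/79545 ≈ -1.2572e-5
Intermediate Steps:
G = -79290
1/(A(-255) + G) = 1/(-255 - 79290) = 1/(-79545) = -1/79545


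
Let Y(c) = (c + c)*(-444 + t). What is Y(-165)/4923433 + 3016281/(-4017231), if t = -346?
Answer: -4601055096991/6592855891341 ≈ -0.69788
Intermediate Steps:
Y(c) = -1580*c (Y(c) = (c + c)*(-444 - 346) = (2*c)*(-790) = -1580*c)
Y(-165)/4923433 + 3016281/(-4017231) = -1580*(-165)/4923433 + 3016281/(-4017231) = 260700*(1/4923433) + 3016281*(-1/4017231) = 260700/4923433 - 1005427/1339077 = -4601055096991/6592855891341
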